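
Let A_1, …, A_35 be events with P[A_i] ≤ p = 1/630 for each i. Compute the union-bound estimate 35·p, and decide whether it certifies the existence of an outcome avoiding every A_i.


Union bound: P[∪_{i=1}^{35} A_i] ≤ Σ_i P[A_i] ≤ 35·p = 35·(1/630) = 1/18.
Numerically: 1/18 ≈ 0.0556.
Is 1/18 < 1? YES.
Since P[∪ A_i] ≤ 1/18 < 1, the complement has P[∩ A_i^c] ≥ 1 − 1/18 = 17/18 > 0, so some outcome avoids every A_i.

35·p = 1/18 ≈ 0.0556; existence CERTIFIED by the union bound.


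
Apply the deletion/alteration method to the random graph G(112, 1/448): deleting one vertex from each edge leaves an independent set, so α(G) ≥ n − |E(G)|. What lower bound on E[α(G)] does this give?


E[|E(G)|] = C(112, 2)·p = 6216 · (1/448) = 111/8.
E[α(G)] ≥ n − E[|E(G)|] = 112 − 111/8 = 785/8.
Numerically: ≈ 98.12500.
(This is only a lower bound; the true E[α(G)] may be larger.)

E[α(G)] ≥ 785/8 ≈ 98.12500.


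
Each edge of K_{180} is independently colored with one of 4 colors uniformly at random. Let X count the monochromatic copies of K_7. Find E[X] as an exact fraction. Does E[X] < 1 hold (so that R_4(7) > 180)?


E[X] = C(180, 7) · 4^{1 − 21} = 1079414463600 · 4^{−20} = 1079414463600/1099511627776.
As a reduced fraction: E[X] = 67463403975/68719476736 ≈ 0.9817.
Is E[X] < 1? YES.
Since E[X] < 1, there exists a 4-coloring of K_{180} with no monochromatic K_7; hence R_4(7) > 180.

E[X] = 67463403975/68719476736 ≈ 0.9817; E[X] < 1, so R_4(7) > 180.


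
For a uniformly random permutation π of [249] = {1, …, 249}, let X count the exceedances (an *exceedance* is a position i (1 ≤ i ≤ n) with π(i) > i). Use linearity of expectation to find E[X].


Write X = Σ_{i=1}^{249} X_i, where X_i = 1_{π(i) > i}.
For each fixed i, π(i) is uniform over {1, …, 249} (marginal of a uniform permutation), so P[π(i) > i] = (n − i)/n. Summing: Σ_{i=1}^{249} (n − i)/n = (0 + 1 + … + 248)/249 = 249(249 − 1)/(2·249) = (249 − 1)/2.
Hence E[X] = Σ_{i=1}^{249} (249 − i)/249 = 124 ≈ 124.0000.

E[X] = 124 = 124.0000.


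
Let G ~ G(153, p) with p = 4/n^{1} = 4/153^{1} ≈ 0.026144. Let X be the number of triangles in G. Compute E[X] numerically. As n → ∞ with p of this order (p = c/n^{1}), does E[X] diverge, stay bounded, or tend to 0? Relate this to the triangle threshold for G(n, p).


Number of potential triangles: C(153, 3) = 585276.
Each occurs with probability p³ ≈ (0.026144)³ ≈ 1.7869224e-05.
By linearity: E[X] = C(153, 3)·p³ ≈ 585276 · 1.7869224e-05 ≈ 10.45843.
Here α = 1, so p = 4/n is exactly at the triangle threshold p ~ 1/n. Asymptotically E[X] → c³/6 = 4³/6 = 32/3 ≈ 10.66667, a bounded constant. In this regime the triangle count is asymptotically Poisson(c³/6).

E[X] ≈ 10.45843; in regime p = Θ(1/n^{1}) E[X] stays bounded (at the triangle threshold p ~ 1/n).


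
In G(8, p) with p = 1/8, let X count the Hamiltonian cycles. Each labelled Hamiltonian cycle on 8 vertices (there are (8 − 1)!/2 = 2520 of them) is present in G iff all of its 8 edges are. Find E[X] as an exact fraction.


K_8 has (8 − 1)!/2 = 2520 labelled Hamiltonian cycles.
For each such Hamiltonian cycle H, let X_H = 1 if all 8 edges of H are present in G. Then P[X_H = 1] = p^{8} = (1/8)^{8} = 1/16777216.
Summing the indicators: E[X] = Σ_H E[X_H] = 2520 · p^{8} = 2520 · 1/16777216 = 315/2097152.
Numerically: E[X] ≈ 0.0001502.

E[X] = 2520 · (1/8)^{8} = 315/2097152 ≈ 0.0001502.


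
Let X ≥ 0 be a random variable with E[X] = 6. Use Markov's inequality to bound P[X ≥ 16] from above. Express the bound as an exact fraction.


μ = E[X] = 6, a = 16.
Markov: P[X ≥ 16] ≤ μ/a = (6)/16 = 3/8.
Numerically: ≈ 0.37500.
(Since a = 16 > μ = 6.00000, the bound 3/8 is < 1 and informative.)

P[X ≥ 16] ≤ 3/8 ≈ 0.37500.


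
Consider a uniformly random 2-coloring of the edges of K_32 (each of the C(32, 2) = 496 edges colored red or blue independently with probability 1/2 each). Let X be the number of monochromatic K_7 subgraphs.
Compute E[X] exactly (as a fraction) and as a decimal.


Let X = Σ_S X_S over the C(32, 7) = 3365856 subsets S of size 7, where X_S = 1 if the K_7 on S is monochromatic.
For a fixed S, the K_7 on S has C(7, 2) = 21 edges. P[all 21 edges red] = (1/2)^21, and likewise for blue, so P[monochromatic] = 2·(1/2)^21 = 2^{1 − 21} = 1/1048576.
By linearity: E[X] = C(32, 7) · 2^{1 − 21} = 3365856 · 1/1048576 = 105183/32768.
Numerically: E[X] ≈ 3.20993.

E[X] = C(32,7)·2^(1−C(7,2)) = 105183/32768 ≈ 3.20993.


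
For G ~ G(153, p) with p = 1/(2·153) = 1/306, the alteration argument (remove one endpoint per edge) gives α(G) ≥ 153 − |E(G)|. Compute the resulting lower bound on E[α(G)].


E[|E(G)|] = C(153, 2)·p = 11628 · (1/306) = 38.
E[α(G)] ≥ n − E[|E(G)|] = 153 − 38 = 115.
Numerically: ≈ 115.000000.
(This is only a lower bound; the true E[α(G)] may be larger.)

E[α(G)] ≥ 115 ≈ 115.000000.


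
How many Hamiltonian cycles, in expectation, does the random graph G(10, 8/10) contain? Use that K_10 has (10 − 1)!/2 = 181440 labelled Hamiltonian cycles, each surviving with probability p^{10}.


K_10 has (10 − 1)!/2 = 181440 labelled Hamiltonian cycles.
For each such Hamiltonian cycle H, let X_H = 1 if all 10 edges of H are present in G. Then P[X_H = 1] = p^{10} = (4/5)^{10} = 1048576/9765625.
By linearity of expectation: E[X] = Σ_H E[X_H] = 181440 · p^{10} = 181440 · 1048576/9765625 = 38050725888/1953125.
Numerically: E[X] ≈ 19482.

E[X] = 181440 · (4/5)^{10} = 38050725888/1953125 ≈ 19482.


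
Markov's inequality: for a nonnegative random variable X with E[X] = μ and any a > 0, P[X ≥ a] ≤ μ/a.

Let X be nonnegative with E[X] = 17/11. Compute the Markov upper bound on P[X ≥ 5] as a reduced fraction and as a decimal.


μ = E[X] = 17/11, a = 5.
Markov: P[X ≥ 5] ≤ μ/a = (17/11)/5 = 17/55.
Numerically: ≈ 0.30909.
(Since a = 5 > μ = 1.54545, the bound 17/55 is < 1 and informative.)

P[X ≥ 5] ≤ 17/55 ≈ 0.30909.


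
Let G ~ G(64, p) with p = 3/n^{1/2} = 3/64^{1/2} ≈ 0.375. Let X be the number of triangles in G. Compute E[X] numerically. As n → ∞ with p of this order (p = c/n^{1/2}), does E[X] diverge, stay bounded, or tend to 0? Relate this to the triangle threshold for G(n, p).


Number of potential triangles: C(64, 3) = 41664.
Each occurs with probability p³ ≈ (0.375)³ ≈ 5.273438e-02.
By linearity: E[X] = C(64, 3)·p³ ≈ 41664 · 5.273438e-02 ≈ 2197.1250.
Since α = 1/2 < 1, p = c/n^{1/2} ≫ 1/n is above the triangle threshold p ~ 1/n. Asymptotically E[X] ~ (c³/6)·n^{3(1−α)} = (3³/6)·n^{1.5} → ∞; triangles are abundant w.h.p.

E[X] ≈ 2197.1250; in regime p = Θ(1/n^{1/2}) E[X] diverges (above the triangle threshold p ~ 1/n).


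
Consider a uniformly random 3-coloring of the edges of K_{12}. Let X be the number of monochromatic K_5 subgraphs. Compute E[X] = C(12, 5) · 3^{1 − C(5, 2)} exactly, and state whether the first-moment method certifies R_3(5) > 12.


E[X] = C(12, 5) · 3^{1 − 10} = 792 · 3^{−9} = 792/19683.
As a reduced fraction: E[X] = 88/2187 ≈ 0.04024.
Is E[X] < 1? YES.
Since E[X] < 1, there exists a 3-coloring of K_{12} with no monochromatic K_5; hence R_3(5) > 12.

E[X] = 88/2187 ≈ 0.04024; E[X] < 1, so R_3(5) > 12.


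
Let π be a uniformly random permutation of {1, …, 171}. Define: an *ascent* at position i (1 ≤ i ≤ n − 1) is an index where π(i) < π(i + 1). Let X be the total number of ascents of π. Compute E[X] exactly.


Write X = Σ X_I over i = 1, …, 170, with X_I the indicator of one ascent.
There are 170 indicators.
For each fixed i, the pair (π(i), π(i+1)) is a uniformly random ordered pair of distinct values from {1, …, 171}; by symmetry P[π(i) < π(i+1)] = 1/2.
By linearity: E[X] = 170 · (1/2) = (171 − 1) · (1/2) = 85 ≈ 85.00000.

E[X] = 85 = 85.00000.


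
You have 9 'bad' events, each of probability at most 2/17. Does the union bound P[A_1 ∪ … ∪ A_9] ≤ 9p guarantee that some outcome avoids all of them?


Union bound: P[∪_{i=1}^{9} A_i] ≤ Σ_i P[A_i] ≤ 9·p = 9·(2/17) = 18/17.
Numerically: 18/17 ≈ 1.0588.
Is 18/17 < 1? NO.
Since the bound 18/17 is ≥ 1, the union bound is uninformative here; it does NOT by itself certify existence.

9·p = 18/17 ≈ 1.0588; existence NOT certified by the union bound.


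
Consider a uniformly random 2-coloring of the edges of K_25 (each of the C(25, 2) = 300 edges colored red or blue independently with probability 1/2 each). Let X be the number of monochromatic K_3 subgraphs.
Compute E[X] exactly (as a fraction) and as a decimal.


Let X = Σ_S X_S over the C(25, 3) = 2300 subsets S of size 3, where X_S = 1 if the K_3 on S is monochromatic.
For a fixed S, the K_3 on S has C(3, 2) = 3 edges. P[all 3 edges red] = (1/2)^3, and likewise for blue, so P[monochromatic] = 2·(1/2)^3 = 2^{1 − 3} = 1/4.
By linearity of expectation: E[X] = C(25, 3) · 2^{1 − 3} = 2300 · 1/4 = 575.
Numerically: E[X] ≈ 575.000000.

E[X] = C(25,3)·2^(1−C(3,2)) = 575 ≈ 575.000000.


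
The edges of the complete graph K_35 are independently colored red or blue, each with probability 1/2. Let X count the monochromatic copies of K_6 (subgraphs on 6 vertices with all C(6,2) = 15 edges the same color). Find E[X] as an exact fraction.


Let X = Σ_S X_S over the C(35, 6) = 1623160 subsets S of size 6, where X_S = 1 if the K_6 on S is monochromatic.
For a fixed S, the K_6 on S has C(6, 2) = 15 edges. P[all 15 edges red] = (1/2)^15, and likewise for blue, so P[monochromatic] = 2·(1/2)^15 = 2^{1 − 15} = 1/16384.
By linearity: E[X] = C(35, 6) · 2^{1 − 15} = 1623160 · 1/16384 = 202895/2048.
Numerically: E[X] ≈ 99.06982.

E[X] = C(35,6)·2^(1−C(6,2)) = 202895/2048 ≈ 99.06982.


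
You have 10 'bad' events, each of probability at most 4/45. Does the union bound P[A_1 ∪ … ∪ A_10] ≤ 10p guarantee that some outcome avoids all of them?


Union bound: P[∪_{i=1}^{10} A_i] ≤ Σ_i P[A_i] ≤ 10·p = 10·(4/45) = 8/9.
Numerically: 8/9 ≈ 0.88889.
Is 8/9 < 1? YES.
Since P[∪ A_i] ≤ 8/9 < 1, the complement has P[∩ A_i^c] ≥ 1 − 8/9 = 1/9 > 0, so some outcome avoids every A_i.

10·p = 8/9 ≈ 0.88889; existence CERTIFIED by the union bound.


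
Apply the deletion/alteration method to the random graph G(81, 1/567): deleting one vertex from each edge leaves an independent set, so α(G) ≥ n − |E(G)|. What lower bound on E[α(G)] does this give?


E[|E(G)|] = C(81, 2)·p = 3240 · (1/567) = 40/7.
E[α(G)] ≥ n − E[|E(G)|] = 81 − 40/7 = 527/7.
Numerically: ≈ 75.286.
(This is only a lower bound; the true E[α(G)] may be larger.)

E[α(G)] ≥ 527/7 ≈ 75.286.


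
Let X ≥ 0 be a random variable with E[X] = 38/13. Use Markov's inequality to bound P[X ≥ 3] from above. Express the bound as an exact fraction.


μ = E[X] = 38/13, a = 3.
Markov: P[X ≥ 3] ≤ μ/a = (38/13)/3 = 38/39.
Numerically: ≈ 0.974.
(Since a = 3 > μ = 2.923, the bound 38/39 is < 1 and informative.)

P[X ≥ 3] ≤ 38/39 ≈ 0.974.


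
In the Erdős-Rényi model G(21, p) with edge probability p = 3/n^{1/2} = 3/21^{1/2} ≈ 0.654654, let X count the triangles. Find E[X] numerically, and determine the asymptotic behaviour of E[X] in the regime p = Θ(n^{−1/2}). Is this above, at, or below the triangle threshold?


Number of potential triangles: C(21, 3) = 1330.
Each occurs with probability p³ ≈ (0.654654)³ ≈ 2.80565859e-01.
By linearity: E[X] = C(21, 3)·p³ ≈ 1330 · 2.80565859e-01 ≈ 373.152592.
Since α = 1/2 < 1, p = c/n^{1/2} ≫ 1/n is above the triangle threshold p ~ 1/n. Asymptotically E[X] ~ (c³/6)·n^{3(1−α)} = (3³/6)·n^{1.5} → ∞; triangles are abundant w.h.p.

E[X] ≈ 373.152592; in regime p = Θ(1/n^{1/2}) E[X] diverges (above the triangle threshold p ~ 1/n).


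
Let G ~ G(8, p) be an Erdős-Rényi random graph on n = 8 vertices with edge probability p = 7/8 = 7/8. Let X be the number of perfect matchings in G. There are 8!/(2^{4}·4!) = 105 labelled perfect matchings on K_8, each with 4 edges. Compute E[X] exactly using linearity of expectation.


K_8 has 8!/(2^{4}·4!) = 105 labelled perfect matchings.
For each such perfect matching H, let X_H = 1 if all 4 edges of H are present in G. Then P[X_H = 1] = p^{4} = (7/8)^{4} = 2401/4096.
By linearity of expectation: E[X] = Σ_H E[X_H] = 105 · p^{4} = 105 · 2401/4096 = 252105/4096.
Numerically: E[X] ≈ 61.5491.

E[X] = 105 · (7/8)^{4} = 252105/4096 ≈ 61.5491.


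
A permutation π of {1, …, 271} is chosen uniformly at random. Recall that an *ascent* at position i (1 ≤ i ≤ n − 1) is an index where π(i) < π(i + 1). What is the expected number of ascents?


Write X = Σ X_I over i = 1, …, 270, with X_I the indicator of one ascent.
There are 270 indicators.
For each fixed i, the pair (π(i), π(i+1)) is a uniformly random ordered pair of distinct values from {1, …, 271}; by symmetry P[π(i) < π(i+1)] = 1/2.
By linearity: E[X] = 270 · (1/2) = (271 − 1) · (1/2) = 135 ≈ 135.0000.

E[X] = 135 = 135.0000.


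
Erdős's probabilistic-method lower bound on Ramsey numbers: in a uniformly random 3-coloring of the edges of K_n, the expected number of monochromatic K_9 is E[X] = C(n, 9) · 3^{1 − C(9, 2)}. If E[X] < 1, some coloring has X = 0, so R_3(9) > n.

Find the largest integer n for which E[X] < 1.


We need C(n, 9) · 3^{1 − 36} < 1, i.e. C(n, 9) < 3^{36 − 1} = 50031545098999707.
Check values of n near the boundary:
  n = 300: C(300, 9) = 48052241692154700; 48052241692154700 < 50031545098999707? YES
  n = 301: C(301, 9) = 49533303936090975; 49533303936090975 < 50031545098999707? YES
  n = 302: C(302, 9) = 51054804739588650; 51054804739588650 < 50031545098999707? NO
  n = 303: C(303, 9) = 52617706925494425; 52617706925494425 < 50031545098999707? NO
  n = 304: C(304, 9) = 54222992899492560; 54222992899492560 < 50031545098999707? NO
The largest n with C(n, 9) < 50031545098999707 is n = 301 (where E[X] = 16511101312030325/16677181699666569 ≈ 0.99004). Hence R_3(9) > 301, i.e. R_3(9) ≥ 302.

Largest n = 301; hence R_3(9) > 301.


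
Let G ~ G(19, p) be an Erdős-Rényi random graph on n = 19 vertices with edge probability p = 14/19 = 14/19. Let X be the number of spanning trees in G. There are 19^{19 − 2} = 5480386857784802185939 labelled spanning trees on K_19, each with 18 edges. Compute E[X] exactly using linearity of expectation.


K_19 has 19^{19 − 2} = 5480386857784802185939 labelled spanning trees.
For each such spanning tree H, let X_H = 1 if all 18 edges of H are present in G. Then P[X_H = 1] = p^{18} = (14/19)^{18} = 426878854210636742656/104127350297911241532841.
Summing the indicators: E[X] = Σ_H E[X_H] = 5480386857784802185939 · p^{18} = 5480386857784802185939 · 426878854210636742656/104127350297911241532841 = 426878854210636742656/19.
Numerically: E[X] ≈ 2.2467e+19.

E[X] = 5480386857784802185939 · (14/19)^{18} = 426878854210636742656/19 ≈ 2.2467e+19.


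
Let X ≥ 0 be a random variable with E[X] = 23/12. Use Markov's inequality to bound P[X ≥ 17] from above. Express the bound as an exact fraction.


μ = E[X] = 23/12, a = 17.
Markov: P[X ≥ 17] ≤ μ/a = (23/12)/17 = 23/204.
Numerically: ≈ 0.113.
(Since a = 17 > μ = 1.917, the bound 23/204 is < 1 and informative.)

P[X ≥ 17] ≤ 23/204 ≈ 0.113.


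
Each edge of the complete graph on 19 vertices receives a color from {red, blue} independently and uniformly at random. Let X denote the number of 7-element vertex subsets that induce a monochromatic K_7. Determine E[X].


Let X = Σ_S X_S over the C(19, 7) = 50388 subsets S of size 7, where X_S = 1 if the K_7 on S is monochromatic.
For a fixed S, the K_7 on S has C(7, 2) = 21 edges. P[all 21 edges red] = (1/2)^21, and likewise for blue, so P[monochromatic] = 2·(1/2)^21 = 2^{1 − 21} = 1/1048576.
By linearity: E[X] = C(19, 7) · 2^{1 − 21} = 50388 · 1/1048576 = 12597/262144.
Numerically: E[X] ≈ 0.04805.

E[X] = C(19,7)·2^(1−C(7,2)) = 12597/262144 ≈ 0.04805.


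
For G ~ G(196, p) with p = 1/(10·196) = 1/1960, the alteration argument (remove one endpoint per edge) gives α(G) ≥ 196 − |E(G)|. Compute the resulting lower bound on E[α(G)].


E[|E(G)|] = C(196, 2)·p = 19110 · (1/1960) = 39/4.
E[α(G)] ≥ n − E[|E(G)|] = 196 − 39/4 = 745/4.
Numerically: ≈ 186.2500.
(This is only a lower bound; the true E[α(G)] may be larger.)

E[α(G)] ≥ 745/4 ≈ 186.2500.


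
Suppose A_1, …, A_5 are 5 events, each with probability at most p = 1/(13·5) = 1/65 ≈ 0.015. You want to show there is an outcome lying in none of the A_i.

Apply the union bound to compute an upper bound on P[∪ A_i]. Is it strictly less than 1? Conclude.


Union bound: P[∪_{i=1}^{5} A_i] ≤ Σ_i P[A_i] ≤ 5·p = 5·(1/65) = 1/13.
Numerically: 1/13 ≈ 0.077.
Is 1/13 < 1? YES.
Since P[∪ A_i] ≤ 1/13 < 1, the complement has P[∩ A_i^c] ≥ 1 − 1/13 = 12/13 > 0, so some outcome avoids every A_i.

5·p = 1/13 ≈ 0.077; existence CERTIFIED by the union bound.


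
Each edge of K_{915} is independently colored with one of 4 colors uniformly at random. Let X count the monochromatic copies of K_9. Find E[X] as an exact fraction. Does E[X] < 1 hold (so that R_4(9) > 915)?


E[X] = C(915, 9) · 4^{1 − 36} = 1190931166636537885130 · 4^{−35} = 1190931166636537885130/1180591620717411303424.
As a reduced fraction: E[X] = 595465583318268942565/590295810358705651712 ≈ 1.00876.
Is E[X] < 1? NO.
Since E[X] ≥ 1, the first-moment bound is inconclusive at n = 915; it does NOT by itself certify R_4(9) > 915.

E[X] = 595465583318268942565/590295810358705651712 ≈ 1.00876; E[X] ≥ 1; first-moment method inconclusive here.


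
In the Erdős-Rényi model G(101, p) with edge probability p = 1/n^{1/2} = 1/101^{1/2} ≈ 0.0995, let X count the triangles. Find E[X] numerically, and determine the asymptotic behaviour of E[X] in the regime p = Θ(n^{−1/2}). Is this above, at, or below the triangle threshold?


Number of potential triangles: C(101, 3) = 166650.
Each occurs with probability p³ ≈ (0.0995)³ ≈ 9.851853e-04.
By linearity: E[X] = C(101, 3)·p³ ≈ 166650 · 9.851853e-04 ≈ 164.1811.
Since α = 1/2 < 1, p = c/n^{1/2} ≫ 1/n is above the triangle threshold p ~ 1/n. Asymptotically E[X] ~ (c³/6)·n^{3(1−α)} = (1³/6)·n^{1.5} → ∞; triangles are abundant w.h.p.

E[X] ≈ 164.1811; in regime p = Θ(1/n^{1/2}) E[X] diverges (above the triangle threshold p ~ 1/n).


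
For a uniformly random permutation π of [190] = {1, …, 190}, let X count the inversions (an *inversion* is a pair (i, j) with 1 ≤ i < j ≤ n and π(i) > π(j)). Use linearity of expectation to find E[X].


Write X = Σ X_I over the C(190, 2) = 17955 pairs i < j, with X_I the indicator of one inversion.
There are 17955 indicators.
For each fixed pair i < j, the values π(i) and π(j) are two distinct elements of {1, …, 190} in uniformly random order; by symmetry P[π(i) > π(j)] = 1/2.
By linearity: E[X] = 17955 · (1/2) = C(190, 2) · (1/2) = 17955/2 = 17955/2 ≈ 8977.500000.

E[X] = 17955/2 = 8977.500000.


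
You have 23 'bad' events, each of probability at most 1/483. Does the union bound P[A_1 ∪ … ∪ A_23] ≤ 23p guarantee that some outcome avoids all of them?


Union bound: P[∪_{i=1}^{23} A_i] ≤ Σ_i P[A_i] ≤ 23·p = 23·(1/483) = 1/21.
Numerically: 1/21 ≈ 0.0476190.
Is 1/21 < 1? YES.
Since P[∪ A_i] ≤ 1/21 < 1, the complement has P[∩ A_i^c] ≥ 1 − 1/21 = 20/21 > 0, so some outcome avoids every A_i.

23·p = 1/21 ≈ 0.0476190; existence CERTIFIED by the union bound.


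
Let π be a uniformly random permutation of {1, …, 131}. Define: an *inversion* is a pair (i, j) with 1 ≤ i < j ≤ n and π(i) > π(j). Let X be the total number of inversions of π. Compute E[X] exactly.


Write X = Σ X_I over the C(131, 2) = 8515 pairs i < j, with X_I the indicator of one inversion.
There are 8515 indicators.
For each fixed pair i < j, the values π(i) and π(j) are two distinct elements of {1, …, 131} in uniformly random order; by symmetry P[π(i) > π(j)] = 1/2.
By linearity: E[X] = 8515 · (1/2) = C(131, 2) · (1/2) = 8515/2 = 8515/2 ≈ 4257.50000.

E[X] = 8515/2 = 4257.50000.


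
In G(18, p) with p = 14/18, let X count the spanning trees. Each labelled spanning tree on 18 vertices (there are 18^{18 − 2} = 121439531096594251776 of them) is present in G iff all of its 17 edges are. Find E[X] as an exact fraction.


K_18 has 18^{18 − 2} = 121439531096594251776 labelled spanning trees.
For each such spanning tree H, let X_H = 1 if all 17 edges of H are present in G. Then P[X_H = 1] = p^{17} = (7/9)^{17} = 232630513987207/16677181699666569.
By linearity of expectation: E[X] = Σ_H E[X_H] = 121439531096594251776 · p^{17} = 121439531096594251776 · 232630513987207/16677181699666569 = 15245673364665597952/9.
Numerically: E[X] ≈ 1.69e+18.

E[X] = 121439531096594251776 · (7/9)^{17} = 15245673364665597952/9 ≈ 1.69e+18.


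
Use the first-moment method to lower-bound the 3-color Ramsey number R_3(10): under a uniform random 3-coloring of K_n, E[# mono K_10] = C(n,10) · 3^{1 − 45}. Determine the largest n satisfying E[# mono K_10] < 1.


We need C(n, 10) · 3^{1 − 45} < 1, i.e. C(n, 10) < 3^{45 − 1} = 984770902183611232881.
Check values of n near the boundary:
  n = 571: C(571, 10) = 937951290893172842001; 937951290893172842001 < 984770902183611232881? YES
  n = 572: C(572, 10) = 954640815642161682606; 954640815642161682606 < 984770902183611232881? YES
  n = 573: C(573, 10) = 971597135635805762226; 971597135635805762226 < 984770902183611232881? YES
  n = 574: C(574, 10) = 988824035203816502691; 988824035203816502691 < 984770902183611232881? NO
The largest n with C(n, 10) < 984770902183611232881 is n = 573 (where E[X] = 35985079097622435638/36472996377170786403 ≈ 0.986623). Hence R_3(10) > 573, i.e. R_3(10) ≥ 574.

Largest n = 573; hence R_3(10) > 573.


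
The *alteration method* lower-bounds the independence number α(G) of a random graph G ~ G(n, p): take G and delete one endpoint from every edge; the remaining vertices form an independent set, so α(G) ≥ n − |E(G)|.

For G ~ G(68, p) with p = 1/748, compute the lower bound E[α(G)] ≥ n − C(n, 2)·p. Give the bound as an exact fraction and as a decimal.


E[|E(G)|] = C(68, 2)·p = 2278 · (1/748) = 67/22.
E[α(G)] ≥ n − E[|E(G)|] = 68 − 67/22 = 1429/22.
Numerically: ≈ 64.9545.
(This is only a lower bound; the true E[α(G)] may be larger.)

E[α(G)] ≥ 1429/22 ≈ 64.9545.


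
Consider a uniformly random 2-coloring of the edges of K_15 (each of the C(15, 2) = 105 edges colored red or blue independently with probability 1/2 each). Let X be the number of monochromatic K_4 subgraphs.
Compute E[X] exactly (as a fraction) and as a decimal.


Let X = Σ_S X_S over the C(15, 4) = 1365 subsets S of size 4, where X_S = 1 if the K_4 on S is monochromatic.
For a fixed S, the K_4 on S has C(4, 2) = 6 edges. P[all 6 edges red] = (1/2)^6, and likewise for blue, so P[monochromatic] = 2·(1/2)^6 = 2^{1 − 6} = 1/32.
By linearity: E[X] = C(15, 4) · 2^{1 − 6} = 1365 · 1/32 = 1365/32.
Numerically: E[X] ≈ 42.656250.

E[X] = C(15,4)·2^(1−C(4,2)) = 1365/32 ≈ 42.656250.


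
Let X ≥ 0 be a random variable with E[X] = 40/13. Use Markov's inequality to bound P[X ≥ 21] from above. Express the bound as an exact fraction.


μ = E[X] = 40/13, a = 21.
Markov: P[X ≥ 21] ≤ μ/a = (40/13)/21 = 40/273.
Numerically: ≈ 0.1465.
(Since a = 21 > μ = 3.0769, the bound 40/273 is < 1 and informative.)

P[X ≥ 21] ≤ 40/273 ≈ 0.1465.


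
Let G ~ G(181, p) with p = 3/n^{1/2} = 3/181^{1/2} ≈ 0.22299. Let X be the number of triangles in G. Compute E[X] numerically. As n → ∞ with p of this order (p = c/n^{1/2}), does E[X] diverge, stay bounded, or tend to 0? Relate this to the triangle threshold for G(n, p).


Number of potential triangles: C(181, 3) = 971970.
Each occurs with probability p³ ≈ (0.22299)³ ≈ 1.1087813e-02.
By linearity: E[X] = C(181, 3)·p³ ≈ 971970 · 1.1087813e-02 ≈ 10777.02183.
Since α = 1/2 < 1, p = c/n^{1/2} ≫ 1/n is above the triangle threshold p ~ 1/n. Asymptotically E[X] ~ (c³/6)·n^{3(1−α)} = (3³/6)·n^{1.5} → ∞; triangles are abundant w.h.p.

E[X] ≈ 10777.02183; in regime p = Θ(1/n^{1/2}) E[X] diverges (above the triangle threshold p ~ 1/n).


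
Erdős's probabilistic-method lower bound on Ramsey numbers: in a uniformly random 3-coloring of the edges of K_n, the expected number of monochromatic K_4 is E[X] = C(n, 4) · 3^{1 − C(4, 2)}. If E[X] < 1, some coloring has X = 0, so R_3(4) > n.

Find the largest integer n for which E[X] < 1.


We need C(n, 4) · 3^{1 − 6} < 1, i.e. C(n, 4) < 3^{6 − 1} = 243.
Check values of n near the boundary:
  n = 7: C(7, 4) = 35; 35 < 243? YES
  n = 8: C(8, 4) = 70; 70 < 243? YES
  n = 9: C(9, 4) = 126; 126 < 243? YES
  n = 10: C(10, 4) = 210; 210 < 243? YES
  n = 11: C(11, 4) = 330; 330 < 243? NO
  n = 12: C(12, 4) = 495; 495 < 243? NO
The largest n with C(n, 4) < 243 is n = 10 (where E[X] = 70/81 ≈ 0.864). Hence R_3(4) > 10, i.e. R_3(4) ≥ 11.

Largest n = 10; hence R_3(4) > 10.


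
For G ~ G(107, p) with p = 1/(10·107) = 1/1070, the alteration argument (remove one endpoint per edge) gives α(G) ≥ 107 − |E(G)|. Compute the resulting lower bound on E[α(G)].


E[|E(G)|] = C(107, 2)·p = 5671 · (1/1070) = 53/10.
E[α(G)] ≥ n − E[|E(G)|] = 107 − 53/10 = 1017/10.
Numerically: ≈ 101.7000.
(This is only a lower bound; the true E[α(G)] may be larger.)

E[α(G)] ≥ 1017/10 ≈ 101.7000.


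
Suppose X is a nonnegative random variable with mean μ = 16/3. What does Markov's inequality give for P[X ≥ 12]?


μ = E[X] = 16/3, a = 12.
Markov: P[X ≥ 12] ≤ μ/a = (16/3)/12 = 4/9.
Numerically: ≈ 0.444444.
(Since a = 12 > μ = 5.333333, the bound 4/9 is < 1 and informative.)

P[X ≥ 12] ≤ 4/9 ≈ 0.444444.


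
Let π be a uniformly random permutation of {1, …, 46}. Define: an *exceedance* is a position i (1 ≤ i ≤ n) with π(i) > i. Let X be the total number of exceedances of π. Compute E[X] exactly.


Write X = Σ_{i=1}^{46} X_i, where X_i = 1_{π(i) > i}.
For each fixed i, π(i) is uniform over {1, …, 46} (marginal of a uniform permutation), so P[π(i) > i] = (n − i)/n. Summing: Σ_{i=1}^{46} (n − i)/n = (0 + 1 + … + 45)/46 = 46(46 − 1)/(2·46) = (46 − 1)/2.
Hence E[X] = Σ_{i=1}^{46} (46 − i)/46 = 45/2 ≈ 22.500000.

E[X] = 45/2 = 22.500000.


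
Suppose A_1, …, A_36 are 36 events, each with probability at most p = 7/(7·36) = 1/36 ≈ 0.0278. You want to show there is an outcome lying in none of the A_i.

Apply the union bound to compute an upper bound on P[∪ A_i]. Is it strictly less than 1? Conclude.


Union bound: P[∪_{i=1}^{36} A_i] ≤ Σ_i P[A_i] ≤ 36·p = 36·(1/36) = 1.
Numerically: 1 ≈ 1.0000.
Is 1 < 1? NO.
Since the bound 1 is ≥ 1, the union bound is uninformative here; it does NOT by itself certify existence.

36·p = 1 ≈ 1.0000; existence NOT certified by the union bound.


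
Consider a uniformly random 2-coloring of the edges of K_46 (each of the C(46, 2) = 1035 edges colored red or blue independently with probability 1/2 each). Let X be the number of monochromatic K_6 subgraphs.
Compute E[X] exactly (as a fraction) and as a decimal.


Let X = Σ_S X_S over the C(46, 6) = 9366819 subsets S of size 6, where X_S = 1 if the K_6 on S is monochromatic.
For a fixed S, the K_6 on S has C(6, 2) = 15 edges. P[all 15 edges red] = (1/2)^15, and likewise for blue, so P[monochromatic] = 2·(1/2)^15 = 2^{1 − 15} = 1/16384.
By linearity of expectation: E[X] = C(46, 6) · 2^{1 − 15} = 9366819 · 1/16384 = 9366819/16384.
Numerically: E[X] ≈ 571.705261.

E[X] = C(46,6)·2^(1−C(6,2)) = 9366819/16384 ≈ 571.705261.


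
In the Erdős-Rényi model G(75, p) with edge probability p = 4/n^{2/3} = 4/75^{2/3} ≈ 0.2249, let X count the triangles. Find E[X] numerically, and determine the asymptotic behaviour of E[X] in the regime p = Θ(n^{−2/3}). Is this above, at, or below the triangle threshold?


Number of potential triangles: C(75, 3) = 67525.
Each occurs with probability p³ ≈ (0.2249)³ ≈ 1.137778e-02.
By linearity: E[X] = C(75, 3)·p³ ≈ 67525 · 1.137778e-02 ≈ 768.2844.
Since α = 2/3 < 1, p = c/n^{2/3} ≫ 1/n is above the triangle threshold p ~ 1/n. Asymptotically E[X] ~ (c³/6)·n^{3(1−α)} = (4³/6)·n^{1} → ∞; triangles are abundant w.h.p.

E[X] ≈ 768.2844; in regime p = Θ(1/n^{2/3}) E[X] diverges (above the triangle threshold p ~ 1/n).


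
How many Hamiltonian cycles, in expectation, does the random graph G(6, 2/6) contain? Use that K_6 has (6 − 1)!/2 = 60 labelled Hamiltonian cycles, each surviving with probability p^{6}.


K_6 has (6 − 1)!/2 = 60 labelled Hamiltonian cycles.
For each such Hamiltonian cycle H, let X_H = 1 if all 6 edges of H are present in G. Then P[X_H = 1] = p^{6} = (1/3)^{6} = 1/729.
By linearity: E[X] = Σ_H E[X_H] = 60 · p^{6} = 60 · 1/729 = 20/243.
Numerically: E[X] ≈ 0.0823.

E[X] = 60 · (1/3)^{6} = 20/243 ≈ 0.0823.


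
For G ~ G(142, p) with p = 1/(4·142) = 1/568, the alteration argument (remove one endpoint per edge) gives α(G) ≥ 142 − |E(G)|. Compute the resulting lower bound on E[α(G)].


E[|E(G)|] = C(142, 2)·p = 10011 · (1/568) = 141/8.
E[α(G)] ≥ n − E[|E(G)|] = 142 − 141/8 = 995/8.
Numerically: ≈ 124.37500.
(This is only a lower bound; the true E[α(G)] may be larger.)

E[α(G)] ≥ 995/8 ≈ 124.37500.


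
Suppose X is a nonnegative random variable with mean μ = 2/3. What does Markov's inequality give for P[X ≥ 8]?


μ = E[X] = 2/3, a = 8.
Markov: P[X ≥ 8] ≤ μ/a = (2/3)/8 = 1/12.
Numerically: ≈ 0.083.
(Since a = 8 > μ = 0.667, the bound 1/12 is < 1 and informative.)

P[X ≥ 8] ≤ 1/12 ≈ 0.083.


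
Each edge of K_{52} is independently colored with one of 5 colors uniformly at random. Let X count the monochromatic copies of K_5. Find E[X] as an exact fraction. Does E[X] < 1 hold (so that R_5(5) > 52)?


E[X] = C(52, 5) · 5^{1 − 10} = 2598960 · 5^{−9} = 2598960/1953125.
As a reduced fraction: E[X] = 519792/390625 ≈ 1.3307.
Is E[X] < 1? NO.
Since E[X] ≥ 1, the first-moment bound is inconclusive at n = 52; it does NOT by itself certify R_5(5) > 52.

E[X] = 519792/390625 ≈ 1.3307; E[X] ≥ 1; first-moment method inconclusive here.


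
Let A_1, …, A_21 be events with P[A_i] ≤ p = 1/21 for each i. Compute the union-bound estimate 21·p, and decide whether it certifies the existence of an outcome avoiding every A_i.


Union bound: P[∪_{i=1}^{21} A_i] ≤ Σ_i P[A_i] ≤ 21·p = 21·(1/21) = 1.
Numerically: 1 ≈ 1.000000.
Is 1 < 1? NO.
Since the bound 1 is ≥ 1, the union bound is uninformative here; it does NOT by itself certify existence.

21·p = 1 ≈ 1.000000; existence NOT certified by the union bound.


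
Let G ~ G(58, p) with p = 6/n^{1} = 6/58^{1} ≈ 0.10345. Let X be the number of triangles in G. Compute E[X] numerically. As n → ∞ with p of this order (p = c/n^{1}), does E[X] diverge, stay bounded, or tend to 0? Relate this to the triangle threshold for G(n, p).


Number of potential triangles: C(58, 3) = 30856.
Each occurs with probability p³ ≈ (0.10345)³ ≈ 1.1070565e-03.
By linearity: E[X] = C(58, 3)·p³ ≈ 30856 · 1.1070565e-03 ≈ 34.15933.
Here α = 1, so p = 6/n is exactly at the triangle threshold p ~ 1/n. Asymptotically E[X] → c³/6 = 6³/6 = 36 ≈ 36.00000, a bounded constant. In this regime the triangle count is asymptotically Poisson(c³/6).

E[X] ≈ 34.15933; in regime p = Θ(1/n^{1}) E[X] stays bounded (at the triangle threshold p ~ 1/n).


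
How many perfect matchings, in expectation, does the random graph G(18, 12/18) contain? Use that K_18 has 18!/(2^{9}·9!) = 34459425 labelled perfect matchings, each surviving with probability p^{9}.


K_18 has 18!/(2^{9}·9!) = 34459425 labelled perfect matchings.
For each such perfect matching H, let X_H = 1 if all 9 edges of H are present in G. Then P[X_H = 1] = p^{9} = (2/3)^{9} = 512/19683.
By linearity of expectation: E[X] = Σ_H E[X_H] = 34459425 · p^{9} = 34459425 · 512/19683 = 217817600/243.
Numerically: E[X] ≈ 8.9637e+05.

E[X] = 34459425 · (2/3)^{9} = 217817600/243 ≈ 8.9637e+05.


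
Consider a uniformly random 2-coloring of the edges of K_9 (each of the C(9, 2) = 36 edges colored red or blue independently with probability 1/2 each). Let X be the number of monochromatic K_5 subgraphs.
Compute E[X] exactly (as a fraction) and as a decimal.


Let X = Σ_S X_S over the C(9, 5) = 126 subsets S of size 5, where X_S = 1 if the K_5 on S is monochromatic.
For a fixed S, the K_5 on S has C(5, 2) = 10 edges. P[all 10 edges red] = (1/2)^10, and likewise for blue, so P[monochromatic] = 2·(1/2)^10 = 2^{1 − 10} = 1/512.
By linearity of expectation: E[X] = C(9, 5) · 2^{1 − 10} = 126 · 1/512 = 63/256.
Numerically: E[X] ≈ 0.246094.

E[X] = C(9,5)·2^(1−C(5,2)) = 63/256 ≈ 0.246094.


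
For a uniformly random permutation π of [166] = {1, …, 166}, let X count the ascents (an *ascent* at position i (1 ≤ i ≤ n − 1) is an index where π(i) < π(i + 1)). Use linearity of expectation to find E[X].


Write X = Σ X_I over i = 1, …, 165, with X_I the indicator of one ascent.
There are 165 indicators.
For each fixed i, the pair (π(i), π(i+1)) is a uniformly random ordered pair of distinct values from {1, …, 166}; by symmetry P[π(i) < π(i+1)] = 1/2.
By linearity: E[X] = 165 · (1/2) = (166 − 1) · (1/2) = 165/2 ≈ 82.500000.

E[X] = 165/2 = 82.500000.


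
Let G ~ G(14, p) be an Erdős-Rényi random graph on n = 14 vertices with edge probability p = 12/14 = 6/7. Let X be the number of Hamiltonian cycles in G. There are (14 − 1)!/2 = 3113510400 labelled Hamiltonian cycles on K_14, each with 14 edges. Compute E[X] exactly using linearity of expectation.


K_14 has (14 − 1)!/2 = 3113510400 labelled Hamiltonian cycles.
For each such Hamiltonian cycle H, let X_H = 1 if all 14 edges of H are present in G. Then P[X_H = 1] = p^{14} = (6/7)^{14} = 78364164096/678223072849.
Summing the indicators: E[X] = Σ_H E[X_H] = 3113510400 · p^{14} = 3113510400 · 78364164096/678223072849 = 34855377128600371200/96889010407.
Numerically: E[X] ≈ 3.597e+08.

E[X] = 3113510400 · (6/7)^{14} = 34855377128600371200/96889010407 ≈ 3.597e+08.


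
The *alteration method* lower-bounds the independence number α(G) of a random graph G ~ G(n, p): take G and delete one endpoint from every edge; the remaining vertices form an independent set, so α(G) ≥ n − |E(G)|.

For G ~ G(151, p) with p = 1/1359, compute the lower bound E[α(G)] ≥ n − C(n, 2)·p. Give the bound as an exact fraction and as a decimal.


E[|E(G)|] = C(151, 2)·p = 11325 · (1/1359) = 25/3.
E[α(G)] ≥ n − E[|E(G)|] = 151 − 25/3 = 428/3.
Numerically: ≈ 142.667.
(This is only a lower bound; the true E[α(G)] may be larger.)

E[α(G)] ≥ 428/3 ≈ 142.667.


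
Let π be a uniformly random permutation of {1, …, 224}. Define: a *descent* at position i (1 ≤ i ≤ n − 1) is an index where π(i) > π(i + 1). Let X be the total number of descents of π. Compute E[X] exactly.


Write X = Σ X_I over i = 1, …, 223, with X_I the indicator of one descent.
There are 223 indicators.
For each fixed i, the pair (π(i), π(i+1)) is a uniformly random ordered pair of distinct values from {1, …, 224}; by symmetry P[π(i) > π(i+1)] = 1/2.
By linearity: E[X] = 223 · (1/2) = (224 − 1) · (1/2) = 223/2 ≈ 111.50000.

E[X] = 223/2 = 111.50000.


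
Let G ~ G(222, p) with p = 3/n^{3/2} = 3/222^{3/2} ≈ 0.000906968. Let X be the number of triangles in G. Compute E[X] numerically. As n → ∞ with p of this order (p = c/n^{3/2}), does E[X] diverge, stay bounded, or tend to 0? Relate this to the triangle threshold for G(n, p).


Number of potential triangles: C(222, 3) = 1798940.
Each occurs with probability p³ ≈ (0.000906968)³ ≈ 7.46062788e-10.
By linearity: E[X] = C(222, 3)·p³ ≈ 1798940 · 7.46062788e-10 ≈ 0.001342.
Since α = 3/2 > 1, p = c/n^{3/2} = o(1/n) is below the triangle threshold p ~ 1/n. Asymptotically E[X] ~ (c³/6)·n^{3(1−α)} = (3³/6)·n^{-1.5} → 0, so by Markov's inequality G has no triangles w.h.p.

E[X] ≈ 0.001342; in regime p = Θ(1/n^{3/2}) E[X] tends to 0 (below the triangle threshold p ~ 1/n).


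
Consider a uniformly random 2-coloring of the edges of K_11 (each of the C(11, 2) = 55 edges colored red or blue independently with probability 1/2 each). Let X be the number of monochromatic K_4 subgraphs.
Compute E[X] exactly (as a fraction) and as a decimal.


Let X = Σ_S X_S over the C(11, 4) = 330 subsets S of size 4, where X_S = 1 if the K_4 on S is monochromatic.
For a fixed S, the K_4 on S has C(4, 2) = 6 edges. P[all 6 edges red] = (1/2)^6, and likewise for blue, so P[monochromatic] = 2·(1/2)^6 = 2^{1 − 6} = 1/32.
Summing: E[X] = C(11, 4) · 2^{1 − 6} = 330 · 1/32 = 165/16.
Numerically: E[X] ≈ 10.312500.

E[X] = C(11,4)·2^(1−C(4,2)) = 165/16 ≈ 10.312500.


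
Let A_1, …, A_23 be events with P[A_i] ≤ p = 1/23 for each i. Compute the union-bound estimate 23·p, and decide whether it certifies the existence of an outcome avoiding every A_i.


Union bound: P[∪_{i=1}^{23} A_i] ≤ Σ_i P[A_i] ≤ 23·p = 23·(1/23) = 1.
Numerically: 1 ≈ 1.00000.
Is 1 < 1? NO.
Since the bound 1 is ≥ 1, the union bound is uninformative here; it does NOT by itself certify existence.

23·p = 1 ≈ 1.00000; existence NOT certified by the union bound.


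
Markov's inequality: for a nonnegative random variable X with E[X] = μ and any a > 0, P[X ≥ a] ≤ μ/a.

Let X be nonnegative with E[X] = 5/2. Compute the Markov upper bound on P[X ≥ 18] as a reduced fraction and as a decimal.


μ = E[X] = 5/2, a = 18.
Markov: P[X ≥ 18] ≤ μ/a = (5/2)/18 = 5/36.
Numerically: ≈ 0.1389.
(Since a = 18 > μ = 2.5000, the bound 5/36 is < 1 and informative.)

P[X ≥ 18] ≤ 5/36 ≈ 0.1389.


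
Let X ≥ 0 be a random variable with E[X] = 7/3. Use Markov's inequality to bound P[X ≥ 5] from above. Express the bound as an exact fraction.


μ = E[X] = 7/3, a = 5.
Markov: P[X ≥ 5] ≤ μ/a = (7/3)/5 = 7/15.
Numerically: ≈ 0.46667.
(Since a = 5 > μ = 2.33333, the bound 7/15 is < 1 and informative.)

P[X ≥ 5] ≤ 7/15 ≈ 0.46667.


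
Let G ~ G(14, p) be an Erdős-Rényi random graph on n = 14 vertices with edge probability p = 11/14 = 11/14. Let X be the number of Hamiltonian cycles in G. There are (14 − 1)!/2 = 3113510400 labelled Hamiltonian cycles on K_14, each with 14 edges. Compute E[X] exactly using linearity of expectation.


K_14 has (14 − 1)!/2 = 3113510400 labelled Hamiltonian cycles.
For each such Hamiltonian cycle H, let X_H = 1 if all 14 edges of H are present in G. Then P[X_H = 1] = p^{14} = (11/14)^{14} = 379749833583241/11112006825558016.
By linearity of expectation: E[X] = Σ_H E[X_H] = 3113510400 · p^{14} = 3113510400 · 379749833583241/11112006825558016 = 329898174179601037725/3100448333024.
Numerically: E[X] ≈ 1.06e+08.

E[X] = 3113510400 · (11/14)^{14} = 329898174179601037725/3100448333024 ≈ 1.06e+08.


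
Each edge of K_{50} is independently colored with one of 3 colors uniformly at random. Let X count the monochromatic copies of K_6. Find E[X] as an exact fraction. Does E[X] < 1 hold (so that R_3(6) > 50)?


E[X] = C(50, 6) · 3^{1 − 15} = 15890700 · 3^{−14} = 15890700/4782969.
As a reduced fraction: E[X] = 5296900/1594323 ≈ 3.3223506.
Is E[X] < 1? NO.
Since E[X] ≥ 1, the first-moment bound is inconclusive at n = 50; it does NOT by itself certify R_3(6) > 50.

E[X] = 5296900/1594323 ≈ 3.3223506; E[X] ≥ 1; first-moment method inconclusive here.


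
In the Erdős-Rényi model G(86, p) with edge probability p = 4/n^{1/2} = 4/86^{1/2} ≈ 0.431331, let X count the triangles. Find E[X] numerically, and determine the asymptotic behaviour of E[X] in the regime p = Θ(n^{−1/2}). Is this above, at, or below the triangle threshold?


Number of potential triangles: C(86, 3) = 102340.
Each occurs with probability p³ ≈ (0.431331)³ ≈ 8.02476452e-02.
By linearity: E[X] = C(86, 3)·p³ ≈ 102340 · 8.02476452e-02 ≈ 8212.544007.
Since α = 1/2 < 1, p = c/n^{1/2} ≫ 1/n is above the triangle threshold p ~ 1/n. Asymptotically E[X] ~ (c³/6)·n^{3(1−α)} = (4³/6)·n^{1.5} → ∞; triangles are abundant w.h.p.

E[X] ≈ 8212.544007; in regime p = Θ(1/n^{1/2}) E[X] diverges (above the triangle threshold p ~ 1/n).
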